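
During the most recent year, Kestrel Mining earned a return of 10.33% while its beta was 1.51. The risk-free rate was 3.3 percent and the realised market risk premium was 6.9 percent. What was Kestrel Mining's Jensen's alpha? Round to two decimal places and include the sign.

-3.39%

CAPM benchmark = R_f + β(R_m − R_f) = 3.3% + 1.51 × 6.9% = 13.7190%
α = actual − benchmark = 10.33% − 13.7190% = -3.39%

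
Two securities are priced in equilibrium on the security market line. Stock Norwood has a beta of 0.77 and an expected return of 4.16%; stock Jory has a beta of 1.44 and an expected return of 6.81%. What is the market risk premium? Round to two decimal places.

3.96%

Both satisfy E(R) = R_f + β·MRP, so the slope of the SML is
MRP = (6.81% − 4.16%) / (1.44 − 0.77) = 2.65% / 0.67 = 3.9552%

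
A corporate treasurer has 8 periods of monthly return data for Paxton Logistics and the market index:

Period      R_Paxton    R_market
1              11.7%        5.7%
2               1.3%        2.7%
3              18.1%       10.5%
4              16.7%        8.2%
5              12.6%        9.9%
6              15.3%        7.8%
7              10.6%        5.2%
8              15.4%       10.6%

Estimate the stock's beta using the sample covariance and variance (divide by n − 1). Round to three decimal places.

1.580

Mean R_i = (11.7 + 1.3 + 18.1 + 16.7 + 12.6 + 15.3 + 10.6 + 15.4) / 8 = 12.7125%
Mean R_m = (5.7 + 2.7 + 10.5 + 8.2 + 9.9 + 7.8 + 5.2 + 10.6) / 8 = 7.5750%
Σ(R_i − R̄_i)(R_m − R̄_m) = 89.2525  ⇒  Cov = 89.2525 / 7 = 12.7504
Σ(R_m − R̄_m)² = 56.4750  ⇒  Var(R_m) = 56.4750 / 7 = 8.0679
β = Cov / Var(R_m) = 12.7504 / 8.0679 = 1.5804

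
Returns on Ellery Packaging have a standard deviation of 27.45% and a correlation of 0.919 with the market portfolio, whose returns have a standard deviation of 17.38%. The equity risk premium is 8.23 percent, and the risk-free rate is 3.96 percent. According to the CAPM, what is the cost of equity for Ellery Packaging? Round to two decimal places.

15.91%

β = ρ × σ_i / σ_m = 0.919 × 27.45% / 17.38% = 1.4515
E(R) = 3.96% + 1.4515 × 8.23% = 15.91%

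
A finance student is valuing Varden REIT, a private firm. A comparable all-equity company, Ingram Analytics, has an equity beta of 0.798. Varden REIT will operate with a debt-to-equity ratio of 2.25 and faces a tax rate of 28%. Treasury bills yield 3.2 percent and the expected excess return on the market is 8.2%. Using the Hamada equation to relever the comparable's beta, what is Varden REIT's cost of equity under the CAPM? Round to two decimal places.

20.34%

β_L = β_U × [1 + (1 − t)(D/E)] = 0.798 × [1 + (1 − 0.28) × 2.25]
    = 0.798 × [1 + 0.72 × 2.25] = 0.798 × 2.6200 = 2.0908
E(R) = R_f + β_L × MRP = 3.2% + 2.0908 × 8.2% = 20.34%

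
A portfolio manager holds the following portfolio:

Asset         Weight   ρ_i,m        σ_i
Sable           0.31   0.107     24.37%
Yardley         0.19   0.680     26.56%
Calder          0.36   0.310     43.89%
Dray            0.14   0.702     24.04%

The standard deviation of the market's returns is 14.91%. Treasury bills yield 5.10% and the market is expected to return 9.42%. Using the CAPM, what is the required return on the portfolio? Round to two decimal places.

8.43%

β_Sable = 0.107 × 24.37% / 14.91% = 0.1749
β_Yardley = 0.680 × 26.56% / 14.91% = 1.2113
β_Calder = 0.310 × 43.89% / 14.91% = 0.9125
β_Dray = 0.702 × 24.04% / 14.91% = 1.1319
β_P = Σ w_i β_i = 0.31×0.1749 + 0.19×1.2113 + 0.36×0.9125 + 0.14×1.1319 = 0.7713
MRP = 9.42% − 5.10% = 4.32%
E(R_P) = R_f + β_P × MRP = 5.10% + 0.7713 × 4.32% = 8.43%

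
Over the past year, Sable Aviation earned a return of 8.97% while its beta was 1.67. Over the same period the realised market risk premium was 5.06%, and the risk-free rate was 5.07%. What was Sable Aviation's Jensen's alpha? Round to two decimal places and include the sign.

-4.55%

CAPM benchmark = R_f + β(R_m − R_f) = 5.07% + 1.67 × 5.06% = 13.5202%
α = actual − benchmark = 8.97% − 13.5202% = -4.55%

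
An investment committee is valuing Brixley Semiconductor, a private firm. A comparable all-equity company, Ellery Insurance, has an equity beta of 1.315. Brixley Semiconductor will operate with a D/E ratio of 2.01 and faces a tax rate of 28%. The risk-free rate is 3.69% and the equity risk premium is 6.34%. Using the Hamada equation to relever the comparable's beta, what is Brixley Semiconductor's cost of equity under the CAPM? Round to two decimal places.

24.09%

β_L = β_U × [1 + (1 − t)(D/E)] = 1.315 × [1 + (1 − 0.28) × 2.01]
    = 1.315 × [1 + 0.72 × 2.01] = 1.315 × 2.4472 = 3.2181
E(R) = R_f + β_L × MRP = 3.69% + 3.2181 × 6.34% = 24.09%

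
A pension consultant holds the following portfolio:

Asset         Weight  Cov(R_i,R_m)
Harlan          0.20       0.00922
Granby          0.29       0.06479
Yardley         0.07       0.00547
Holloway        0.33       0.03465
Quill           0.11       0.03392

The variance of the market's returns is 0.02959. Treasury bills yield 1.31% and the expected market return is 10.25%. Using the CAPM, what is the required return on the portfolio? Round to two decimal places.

12.24%

β_Harlan = 0.00922 / 0.02959 = 0.3116
β_Granby = 0.06479 / 0.02959 = 2.1896
β_Yardley = 0.00547 / 0.02959 = 0.1849
β_Holloway = 0.03465 / 0.02959 = 1.1710
β_Quill = 0.03392 / 0.02959 = 1.1463
β_P = Σ w_i β_i = 0.20×0.3116 + 0.29×2.1896 + 0.07×0.1849 + 0.33×1.1710 + 0.11×1.1463 = 1.2228
MRP = 10.25% − 1.31% = 8.94%
E(R_P) = R_f + β_P × MRP = 1.31% + 1.2228 × 8.94% = 12.24%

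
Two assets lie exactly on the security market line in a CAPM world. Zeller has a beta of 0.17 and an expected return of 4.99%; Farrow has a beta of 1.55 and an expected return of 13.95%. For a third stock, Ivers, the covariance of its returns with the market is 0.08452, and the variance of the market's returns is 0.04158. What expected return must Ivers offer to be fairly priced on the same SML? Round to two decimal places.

17.08%

MRP = (13.95% − 4.99%) / (1.55 − 0.17) = 6.4928%
R_f = 4.99% − 0.17 × 6.4928% = 3.8862%
β_Ivers = Cov / Var(R_m) = 0.08452 / 0.04158 = 2.0327
E(R_Ivers) = R_f + β × MRP = 3.8862% + 2.0327 × 6.4928% = 17.08%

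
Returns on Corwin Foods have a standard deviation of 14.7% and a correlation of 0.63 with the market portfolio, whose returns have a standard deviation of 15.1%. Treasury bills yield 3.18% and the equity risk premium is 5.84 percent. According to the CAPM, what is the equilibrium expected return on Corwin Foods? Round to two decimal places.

6.76%

β = ρ × σ_i / σ_m = 0.63 × 14.7% / 15.1% = 0.6133
E(R) = 3.18% + 0.6133 × 5.84% = 6.76%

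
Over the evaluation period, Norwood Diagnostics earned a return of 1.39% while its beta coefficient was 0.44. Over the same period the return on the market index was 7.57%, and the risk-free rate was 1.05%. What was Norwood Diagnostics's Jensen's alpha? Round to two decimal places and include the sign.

-2.53%

Market excess return = 7.57% − 1.05% = 6.52%
CAPM benchmark = R_f + β(R_m − R_f) = 1.05% + 0.44 × 6.52% = 3.9188%
α = actual − benchmark = 1.39% − 3.9188% = -2.53%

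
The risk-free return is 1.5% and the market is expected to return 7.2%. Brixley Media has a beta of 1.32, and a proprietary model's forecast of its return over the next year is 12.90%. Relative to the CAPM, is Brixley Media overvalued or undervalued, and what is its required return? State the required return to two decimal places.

Undervalued; required return 9.02%

MRP = 7.2% − 1.5% = 5.70%
Required return = R_f + β·MRP = 1.5% + 1.32 × 5.7% = 9.02%
Forecast 12.90% > required 9.02% → the stock plots above the SML → undervalued.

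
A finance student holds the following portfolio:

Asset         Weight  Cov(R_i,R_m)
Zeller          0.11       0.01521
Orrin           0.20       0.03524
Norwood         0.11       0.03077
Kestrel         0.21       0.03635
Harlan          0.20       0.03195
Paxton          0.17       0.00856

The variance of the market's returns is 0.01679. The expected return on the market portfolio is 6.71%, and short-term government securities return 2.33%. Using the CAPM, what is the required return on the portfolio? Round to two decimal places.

9.53%

β_Zeller = 0.01521 / 0.01679 = 0.9059
β_Orrin = 0.03524 / 0.01679 = 2.0989
β_Norwood = 0.03077 / 0.01679 = 1.8326
β_Kestrel = 0.03635 / 0.01679 = 2.1650
β_Harlan = 0.03195 / 0.01679 = 1.9029
β_Paxton = 0.00856 / 0.01679 = 0.5098
β_P = Σ w_i β_i = 0.11×0.9059 + 0.20×2.0989 + 0.11×1.8326 + 0.21×2.1650 + 0.20×1.9029 + 0.17×0.5098 = 1.6429
MRP = 6.71% − 2.33% = 4.38%
E(R_P) = R_f + β_P × MRP = 2.33% + 1.6429 × 4.38% = 9.53%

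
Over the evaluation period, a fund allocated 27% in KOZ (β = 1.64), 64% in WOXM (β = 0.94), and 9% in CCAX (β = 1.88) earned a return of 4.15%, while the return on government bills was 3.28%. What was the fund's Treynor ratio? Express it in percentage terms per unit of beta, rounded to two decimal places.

β_P = 0.27×1.64 + 0.64×0.94 + 0.09×1.88 = 1.2136
Treynor = (R_P − R_f) / β_P = (4.15% − 3.28%) / 1.2136 = 0.87% / 1.2136 = 0.72%

0.72%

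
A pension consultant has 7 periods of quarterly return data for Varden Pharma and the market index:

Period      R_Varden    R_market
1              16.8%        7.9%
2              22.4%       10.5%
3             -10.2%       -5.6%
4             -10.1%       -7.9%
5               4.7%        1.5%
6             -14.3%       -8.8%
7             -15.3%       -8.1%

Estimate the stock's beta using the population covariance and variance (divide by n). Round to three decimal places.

Mean R_i = (16.8 + 22.4 − 10.2 − 10.1 + 4.7 − 14.3 − 15.3) / 7 = -0.8571%
Mean R_m = (7.9 + 10.5 − 5.6 − 7.9 + 1.5 − 8.8 − 8.1) / 7 = -1.5000%
Σ(R_i − R̄_i)(R_m − R̄_m) = 752.6500  ⇒  Cov = 752.6500 / 7 = 107.5214
Σ(R_m − R̄_m)² = 395.9800  ⇒  Var(R_m) = 395.9800 / 7 = 56.5686
β = Cov / Var(R_m) = 107.5214 / 56.5686 = 1.9007

1.901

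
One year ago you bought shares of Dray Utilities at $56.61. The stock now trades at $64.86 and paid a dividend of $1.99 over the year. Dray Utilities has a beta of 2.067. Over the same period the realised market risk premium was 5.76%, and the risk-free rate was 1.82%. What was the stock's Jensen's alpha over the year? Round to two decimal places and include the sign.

Realised HPR = (P1 + D1 − P0) / P0 = (64.86 + 1.99 − 56.61) / 56.61 = 10.24 / 56.61 = 18.0887%
CAPM required = R_f + β·MRP = 1.82% + 2.067 × 5.76% = 13.72592%
α = realised − required = 18.0887% − 13.72592% = +4.36%

+4.36%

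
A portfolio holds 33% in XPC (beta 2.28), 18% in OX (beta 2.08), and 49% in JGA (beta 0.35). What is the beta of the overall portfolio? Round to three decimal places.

β_P = Σ w_i β_i = 0.33×2.28 + 0.18×2.08 + 0.49×0.35 = 1.2983

1.298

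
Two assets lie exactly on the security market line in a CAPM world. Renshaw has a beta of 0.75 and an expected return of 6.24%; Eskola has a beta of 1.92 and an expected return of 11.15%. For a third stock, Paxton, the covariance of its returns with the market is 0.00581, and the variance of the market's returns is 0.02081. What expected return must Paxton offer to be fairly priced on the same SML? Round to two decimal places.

MRP = (11.15% − 6.24%) / (1.92 − 0.75) = 4.1966%
R_f = 6.24% − 0.75 × 4.1966% = 3.0926%
β_Paxton = Cov / Var(R_m) = 0.00581 / 0.02081 = 0.2792
E(R_Paxton) = R_f + β × MRP = 3.0926% + 0.2792 × 4.1966% = 4.26%

4.26%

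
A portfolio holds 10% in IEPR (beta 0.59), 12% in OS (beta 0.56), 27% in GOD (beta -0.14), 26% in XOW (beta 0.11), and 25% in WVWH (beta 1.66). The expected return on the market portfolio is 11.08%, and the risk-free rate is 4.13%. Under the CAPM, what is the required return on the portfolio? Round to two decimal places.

β_P = Σ w_i β_i = 0.10×0.59 + 0.12×0.56 + 0.27×-0.14 + 0.26×0.11 + 0.25×1.66 = 0.5320
MRP = 11.08% − 4.13% = 6.95%
E(R_P) = R_f + β_P × MRP = 4.13% + 0.5320 × 6.95% = 7.83%

7.83%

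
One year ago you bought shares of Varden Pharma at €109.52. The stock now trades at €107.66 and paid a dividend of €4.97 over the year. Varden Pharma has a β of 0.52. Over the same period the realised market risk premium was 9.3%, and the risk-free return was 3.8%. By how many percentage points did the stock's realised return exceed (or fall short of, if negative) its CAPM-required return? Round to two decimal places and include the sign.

-5.80%

Realised HPR = (P1 + D1 − P0) / P0 = (107.66 + 4.97 − 109.52) / 109.52 = 3.11 / 109.52 = 2.8397%
CAPM required = R_f + β·MRP = 3.8% + 0.52 × 9.3% = 8.6360%
α = realised − required = 2.8397% − 8.6360% = -5.80%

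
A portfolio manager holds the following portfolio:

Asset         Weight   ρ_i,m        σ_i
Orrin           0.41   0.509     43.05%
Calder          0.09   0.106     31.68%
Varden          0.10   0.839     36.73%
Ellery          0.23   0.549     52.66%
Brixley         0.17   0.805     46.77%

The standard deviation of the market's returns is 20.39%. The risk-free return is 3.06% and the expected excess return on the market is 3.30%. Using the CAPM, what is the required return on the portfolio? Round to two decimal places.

β_Orrin = 0.509 × 43.05% / 20.39% = 1.0747
β_Calder = 0.106 × 31.68% / 20.39% = 0.1647
β_Varden = 0.839 × 36.73% / 20.39% = 1.5114
β_Ellery = 0.549 × 52.66% / 20.39% = 1.4179
β_Brixley = 0.805 × 46.77% / 20.39% = 1.8465
β_P = Σ w_i β_i = 0.41×1.0747 + 0.09×0.1647 + 0.10×1.5114 + 0.23×1.4179 + 0.17×1.8465 = 1.2466
E(R_P) = R_f + β_P × MRP = 3.06% + 1.2466 × 3.30% = 7.17%

7.17%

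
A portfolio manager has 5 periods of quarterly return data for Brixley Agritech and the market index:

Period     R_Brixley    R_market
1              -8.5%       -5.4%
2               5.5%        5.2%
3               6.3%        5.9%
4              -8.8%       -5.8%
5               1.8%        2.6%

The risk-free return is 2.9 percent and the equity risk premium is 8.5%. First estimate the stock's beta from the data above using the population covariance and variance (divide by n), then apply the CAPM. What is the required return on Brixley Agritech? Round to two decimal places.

13.95%

Mean R_i = (-8.5 + 5.5 + 6.3 − 8.8 + 1.8) / 5 = -0.7400%
Mean R_m = (-5.4 + 5.2 + 5.9 − 5.8 + 2.6) / 5 = 0.5000%
Σ(R_i − R̄_i)(R_m − R̄_m) = 169.2400  ⇒  Cov = 169.2400 / 5 = 33.8480
Σ(R_m − R̄_m)² = 130.1600  ⇒  Var(R_m) = 130.1600 / 5 = 26.0320
β = Cov / Var(R_m) = 33.8480 / 26.0320 = 1.3002
E(R) = R_f + β × MRP = 2.9% + 1.3002 × 8.5% = 13.95%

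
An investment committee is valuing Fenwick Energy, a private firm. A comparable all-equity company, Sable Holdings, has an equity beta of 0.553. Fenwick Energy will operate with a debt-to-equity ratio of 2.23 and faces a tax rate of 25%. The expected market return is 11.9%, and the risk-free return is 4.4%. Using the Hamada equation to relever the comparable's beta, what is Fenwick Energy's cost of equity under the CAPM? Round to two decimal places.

β_L = β_U × [1 + (1 − t)(D/E)] = 0.553 × [1 + (1 − 0.25) × 2.23]
    = 0.553 × [1 + 0.75 × 2.23] = 0.553 × 2.6725 = 1.4779
MRP = 11.9% − 4.4% = 7.50%
E(R) = R_f + β_L × MRP = 4.4% + 1.4779 × 7.5% = 15.48%

15.48%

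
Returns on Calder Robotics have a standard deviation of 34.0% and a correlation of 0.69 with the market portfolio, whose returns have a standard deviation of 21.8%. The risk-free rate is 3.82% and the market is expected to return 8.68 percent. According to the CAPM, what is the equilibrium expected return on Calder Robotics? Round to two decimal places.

9.05%

β = ρ × σ_i / σ_m = 0.69 × 34.0% / 21.8% = 1.0761
MRP = 8.68% − 3.82% = 4.86%
E(R) = 3.82% + 1.0761 × 4.86% = 9.05%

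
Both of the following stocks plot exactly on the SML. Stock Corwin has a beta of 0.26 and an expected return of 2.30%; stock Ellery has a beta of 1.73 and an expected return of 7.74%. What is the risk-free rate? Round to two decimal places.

1.34%

Both satisfy E(R) = R_f + β·MRP, so the slope of the SML is
MRP = (7.74% − 2.30%) / (1.73 − 0.26) = 5.44% / 1.47 = 3.7007%
R_f = E(R_Corwin) − β_Corwin·MRP = 2.30% − 0.26 × 3.7007% = 1.3378%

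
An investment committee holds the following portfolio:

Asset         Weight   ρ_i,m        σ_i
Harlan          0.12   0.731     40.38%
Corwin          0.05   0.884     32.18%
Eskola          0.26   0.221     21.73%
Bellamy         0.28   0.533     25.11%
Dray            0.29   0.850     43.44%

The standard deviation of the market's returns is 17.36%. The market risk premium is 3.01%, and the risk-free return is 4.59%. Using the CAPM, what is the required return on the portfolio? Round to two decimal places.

β_Harlan = 0.731 × 40.38% / 17.36% = 1.7003
β_Corwin = 0.884 × 32.18% / 17.36% = 1.6387
β_Eskola = 0.221 × 21.73% / 17.36% = 0.2766
β_Bellamy = 0.533 × 25.11% / 17.36% = 0.7709
β_Dray = 0.850 × 43.44% / 17.36% = 2.1270
β_P = Σ w_i β_i = 0.12×1.7003 + 0.05×1.6387 + 0.26×0.2766 + 0.28×0.7709 + 0.29×2.1270 = 1.1906
E(R_P) = R_f + β_P × MRP = 4.59% + 1.1906 × 3.01% = 8.17%

8.17%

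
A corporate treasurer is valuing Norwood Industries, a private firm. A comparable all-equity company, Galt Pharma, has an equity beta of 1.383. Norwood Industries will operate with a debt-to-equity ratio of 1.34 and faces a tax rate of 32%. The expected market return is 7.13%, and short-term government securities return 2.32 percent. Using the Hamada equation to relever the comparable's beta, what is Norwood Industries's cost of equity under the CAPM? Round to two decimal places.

15.03%

β_L = β_U × [1 + (1 − t)(D/E)] = 1.383 × [1 + (1 − 0.32) × 1.34]
    = 1.383 × [1 + 0.68 × 1.34] = 1.383 × 1.9112 = 2.6432
MRP = 7.13% − 2.32% = 4.81%
E(R) = R_f + β_L × MRP = 2.32% + 2.6432 × 4.81% = 15.03%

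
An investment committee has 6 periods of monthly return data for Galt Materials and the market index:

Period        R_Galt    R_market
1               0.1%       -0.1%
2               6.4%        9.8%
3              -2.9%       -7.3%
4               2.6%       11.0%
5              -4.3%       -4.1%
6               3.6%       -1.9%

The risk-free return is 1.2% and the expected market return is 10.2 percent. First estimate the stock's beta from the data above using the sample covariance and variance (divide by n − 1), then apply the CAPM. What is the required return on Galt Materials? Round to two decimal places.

4.92%

Mean R_i = (0.1 + 6.4 − 2.9 + 2.6 − 4.3 + 3.6) / 6 = 0.9167%
Mean R_m = (-0.1 + 9.8 − 7.3 + 11.0 − 4.1 − 1.9) / 6 = 1.2333%
Σ(R_i − R̄_i)(R_m − R̄_m) = 116.4867  ⇒  Cov = 116.4867 / 5 = 23.2973
Σ(R_m − R̄_m)² = 281.6333  ⇒  Var(R_m) = 281.6333 / 5 = 56.3267
β = Cov / Var(R_m) = 23.2973 / 56.3267 = 0.4136
MRP = 10.2% − 1.2% = 9.00%
E(R) = R_f + β × MRP = 1.2% + 0.4136 × 9.0% = 4.92%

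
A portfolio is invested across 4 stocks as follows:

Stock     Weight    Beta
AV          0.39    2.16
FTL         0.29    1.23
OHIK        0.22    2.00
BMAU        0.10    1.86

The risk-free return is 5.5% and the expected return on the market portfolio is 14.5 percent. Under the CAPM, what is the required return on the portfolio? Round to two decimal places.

β_P = Σ w_i β_i = 0.39×2.16 + 0.29×1.23 + 0.22×2.00 + 0.10×1.86 = 1.8251
MRP = 14.5% − 5.5% = 9.00%
E(R_P) = R_f + β_P × MRP = 5.5% + 1.8251 × 9.0% = 21.93%

21.93%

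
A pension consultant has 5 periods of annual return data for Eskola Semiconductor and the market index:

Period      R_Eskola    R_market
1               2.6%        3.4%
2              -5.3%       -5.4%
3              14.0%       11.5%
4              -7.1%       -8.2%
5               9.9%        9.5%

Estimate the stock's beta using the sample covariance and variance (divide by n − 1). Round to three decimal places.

Mean R_i = (2.6 − 5.3 + 14.0 − 7.1 + 9.9) / 5 = 2.8200%
Mean R_m = (3.4 − 5.4 + 11.5 − 8.2 + 9.5) / 5 = 2.1600%
Σ(R_i − R̄_i)(R_m − R̄_m) = 320.2740  ⇒  Cov = 320.2740 / 4 = 80.0685
Σ(R_m − R̄_m)² = 307.1320  ⇒  Var(R_m) = 307.1320 / 4 = 76.7830
β = Cov / Var(R_m) = 80.0685 / 76.7830 = 1.0428

1.043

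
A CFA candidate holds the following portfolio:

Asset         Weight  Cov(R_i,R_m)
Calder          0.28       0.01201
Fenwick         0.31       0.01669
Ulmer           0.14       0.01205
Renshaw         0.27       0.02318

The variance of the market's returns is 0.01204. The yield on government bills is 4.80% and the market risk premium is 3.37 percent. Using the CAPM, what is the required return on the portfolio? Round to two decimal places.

9.41%

β_Calder = 0.01201 / 0.01204 = 0.9975
β_Fenwick = 0.01669 / 0.01204 = 1.3862
β_Ulmer = 0.01205 / 0.01204 = 1.0008
β_Renshaw = 0.02318 / 0.01204 = 1.9252
β_P = Σ w_i β_i = 0.28×0.9975 + 0.31×1.3862 + 0.14×1.0008 + 0.27×1.9252 = 1.3689
E(R_P) = R_f + β_P × MRP = 4.80% + 1.3689 × 3.37% = 9.41%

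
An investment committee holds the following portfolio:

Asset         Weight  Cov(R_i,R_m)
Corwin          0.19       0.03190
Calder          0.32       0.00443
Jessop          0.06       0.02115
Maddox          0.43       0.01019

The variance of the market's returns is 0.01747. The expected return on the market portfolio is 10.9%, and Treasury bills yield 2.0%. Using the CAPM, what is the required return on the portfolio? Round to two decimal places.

8.69%

β_Corwin = 0.03190 / 0.01747 = 1.8260
β_Calder = 0.00443 / 0.01747 = 0.2536
β_Jessop = 0.02115 / 0.01747 = 1.2106
β_Maddox = 0.01019 / 0.01747 = 0.5833
β_P = Σ w_i β_i = 0.19×1.8260 + 0.32×0.2536 + 0.06×1.2106 + 0.43×0.5833 = 0.7515
MRP = 10.9% − 2.0% = 8.90%
E(R_P) = R_f + β_P × MRP = 2.0% + 0.7515 × 8.9% = 8.69%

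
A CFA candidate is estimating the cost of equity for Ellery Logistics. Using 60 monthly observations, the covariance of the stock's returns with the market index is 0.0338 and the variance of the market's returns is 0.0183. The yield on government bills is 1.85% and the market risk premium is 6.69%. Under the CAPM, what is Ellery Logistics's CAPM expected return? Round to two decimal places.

β = Cov(R_i, R_m) / Var(R_m) = 0.0338 / 0.0183 = 1.8470
E(R) = R_f + β × MRP = 1.85% + 1.8470 × 6.69% = 14.21%

14.21%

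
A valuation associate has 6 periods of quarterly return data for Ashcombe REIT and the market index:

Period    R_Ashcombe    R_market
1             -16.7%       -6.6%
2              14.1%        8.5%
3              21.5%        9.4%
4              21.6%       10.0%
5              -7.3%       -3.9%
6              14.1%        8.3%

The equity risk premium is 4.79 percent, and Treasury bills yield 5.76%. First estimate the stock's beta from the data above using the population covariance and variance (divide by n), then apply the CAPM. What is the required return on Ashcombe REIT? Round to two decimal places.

15.94%

Mean R_i = (-16.7 + 14.1 + 21.5 + 21.6 − 7.3 + 14.1) / 6 = 7.8833%
Mean R_m = (-6.6 + 8.5 + 9.4 + 10.0 − 3.9 + 8.3) / 6 = 4.2833%
Σ(R_i − R̄_i)(R_m − R̄_m) = 591.0683  ⇒  Cov = 591.0683 / 6 = 98.5114
Σ(R_m − R̄_m)² = 278.1883  ⇒  Var(R_m) = 278.1883 / 6 = 46.3647
β = Cov / Var(R_m) = 98.5114 / 46.3647 = 2.1247
E(R) = R_f + β × MRP = 5.76% + 2.1247 × 4.79% = 15.94%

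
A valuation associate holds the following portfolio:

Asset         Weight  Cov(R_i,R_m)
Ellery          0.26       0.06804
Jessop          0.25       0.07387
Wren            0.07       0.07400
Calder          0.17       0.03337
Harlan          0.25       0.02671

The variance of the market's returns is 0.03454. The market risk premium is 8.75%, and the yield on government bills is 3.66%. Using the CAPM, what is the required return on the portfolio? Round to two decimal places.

17.26%

β_Ellery = 0.06804 / 0.03454 = 1.9699
β_Jessop = 0.07387 / 0.03454 = 2.1387
β_Wren = 0.07400 / 0.03454 = 2.1424
β_Calder = 0.03337 / 0.03454 = 0.9661
β_Harlan = 0.02671 / 0.03454 = 0.7733
β_P = Σ w_i β_i = 0.26×1.9699 + 0.25×2.1387 + 0.07×2.1424 + 0.17×0.9661 + 0.25×0.7733 = 1.5544
E(R_P) = R_f + β_P × MRP = 3.66% + 1.5544 × 8.75% = 17.26%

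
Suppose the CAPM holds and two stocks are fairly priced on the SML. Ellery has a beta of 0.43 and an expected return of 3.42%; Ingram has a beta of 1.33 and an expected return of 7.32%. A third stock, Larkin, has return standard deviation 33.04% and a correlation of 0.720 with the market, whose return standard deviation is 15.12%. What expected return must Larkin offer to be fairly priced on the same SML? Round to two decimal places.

MRP = (7.32% − 3.42%) / (1.33 − 0.43) = 4.3333%
R_f = 3.42% − 0.43 × 4.3333% = 1.5567%
β_Larkin = ρ·σ_i/σ_m = 0.720 × 33.04 / 15.12 = 1.5733
E(R_Larkin) = R_f + β × MRP = 1.5567% + 1.5733 × 4.3333% = 8.37%

8.37%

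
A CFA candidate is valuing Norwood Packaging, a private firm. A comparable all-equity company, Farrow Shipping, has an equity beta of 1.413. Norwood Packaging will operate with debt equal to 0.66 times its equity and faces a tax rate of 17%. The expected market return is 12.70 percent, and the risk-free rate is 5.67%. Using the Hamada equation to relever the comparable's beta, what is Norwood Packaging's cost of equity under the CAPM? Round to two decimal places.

21.04%

β_L = β_U × [1 + (1 − t)(D/E)] = 1.413 × [1 + (1 − 0.17) × 0.66]
    = 1.413 × [1 + 0.83 × 0.66] = 1.413 × 1.5478 = 2.1870
MRP = 12.70% − 5.67% = 7.03%
E(R) = R_f + β_L × MRP = 5.67% + 2.1870 × 7.03% = 21.04%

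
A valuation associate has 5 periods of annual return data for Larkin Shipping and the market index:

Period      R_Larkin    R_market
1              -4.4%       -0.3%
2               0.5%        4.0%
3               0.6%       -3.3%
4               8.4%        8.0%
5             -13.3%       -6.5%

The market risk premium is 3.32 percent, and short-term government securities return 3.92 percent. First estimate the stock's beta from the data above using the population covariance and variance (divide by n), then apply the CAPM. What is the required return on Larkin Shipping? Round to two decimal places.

7.88%

Mean R_i = (-4.4 + 0.5 + 0.6 + 8.4 − 13.3) / 5 = -1.6400%
Mean R_m = (-0.3 + 4.0 − 3.3 + 8.0 − 6.5) / 5 = 0.3800%
Σ(R_i − R̄_i)(R_m − R̄_m) = 158.1060  ⇒  Cov = 158.1060 / 5 = 31.6212
Σ(R_m − R̄_m)² = 132.5080  ⇒  Var(R_m) = 132.5080 / 5 = 26.5016
β = Cov / Var(R_m) = 31.6212 / 26.5016 = 1.1932
E(R) = R_f + β × MRP = 3.92% + 1.1932 × 3.32% = 7.88%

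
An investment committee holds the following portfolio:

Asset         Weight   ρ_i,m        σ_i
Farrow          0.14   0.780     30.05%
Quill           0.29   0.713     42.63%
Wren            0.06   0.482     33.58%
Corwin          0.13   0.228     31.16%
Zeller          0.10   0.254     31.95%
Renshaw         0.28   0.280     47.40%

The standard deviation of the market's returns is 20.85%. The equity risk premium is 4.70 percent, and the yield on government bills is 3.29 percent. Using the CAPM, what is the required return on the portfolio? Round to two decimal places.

7.46%

β_Farrow = 0.780 × 30.05% / 20.85% = 1.1242
β_Quill = 0.713 × 42.63% / 20.85% = 1.4578
β_Wren = 0.482 × 33.58% / 20.85% = 0.7763
β_Corwin = 0.228 × 31.16% / 20.85% = 0.3407
β_Zeller = 0.254 × 31.95% / 20.85% = 0.3892
β_Renshaw = 0.280 × 47.40% / 20.85% = 0.6365
β_P = Σ w_i β_i = 0.14×1.1242 + 0.29×1.4578 + 0.06×0.7763 + 0.13×0.3407 + 0.10×0.3892 + 0.28×0.6365 = 0.8882
E(R_P) = R_f + β_P × MRP = 3.29% + 0.8882 × 4.70% = 7.46%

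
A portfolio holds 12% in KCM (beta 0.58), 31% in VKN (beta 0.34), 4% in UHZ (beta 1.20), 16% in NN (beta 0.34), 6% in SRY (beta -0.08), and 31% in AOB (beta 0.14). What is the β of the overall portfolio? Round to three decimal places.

β_P = Σ w_i β_i = 0.12×0.58 + 0.31×0.34 + 0.04×1.20 + 0.16×0.34 + 0.06×-0.08 + 0.31×0.14 = 0.3160

0.316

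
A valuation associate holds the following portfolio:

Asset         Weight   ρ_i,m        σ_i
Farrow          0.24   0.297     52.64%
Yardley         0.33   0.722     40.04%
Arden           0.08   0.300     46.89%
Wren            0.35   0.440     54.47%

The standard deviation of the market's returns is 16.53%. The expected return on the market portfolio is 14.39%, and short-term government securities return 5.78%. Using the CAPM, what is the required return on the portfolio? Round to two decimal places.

17.66%

β_Farrow = 0.297 × 52.64% / 16.53% = 0.9458
β_Yardley = 0.722 × 40.04% / 16.53% = 1.7489
β_Arden = 0.300 × 46.89% / 16.53% = 0.8510
β_Wren = 0.440 × 54.47% / 16.53% = 1.4499
β_P = Σ w_i β_i = 0.24×0.9458 + 0.33×1.7489 + 0.08×0.8510 + 0.35×1.4499 = 1.3797
MRP = 14.39% − 5.78% = 8.61%
E(R_P) = R_f + β_P × MRP = 5.78% + 1.3797 × 8.61% = 17.66%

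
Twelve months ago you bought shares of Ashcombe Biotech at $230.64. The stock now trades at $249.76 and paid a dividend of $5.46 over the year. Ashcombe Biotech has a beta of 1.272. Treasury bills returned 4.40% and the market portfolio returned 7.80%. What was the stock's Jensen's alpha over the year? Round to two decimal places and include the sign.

+1.93%

Realised HPR = (P1 + D1 − P0) / P0 = (249.76 + 5.46 − 230.64) / 230.64 = 24.58 / 230.64 = 10.6573%
MRP = 7.80% − 4.40% = 3.40%
CAPM required = R_f + β·MRP = 4.40% + 1.272 × 3.40% = 8.72480%
α = realised − required = 10.6573% − 8.72480% = +1.93%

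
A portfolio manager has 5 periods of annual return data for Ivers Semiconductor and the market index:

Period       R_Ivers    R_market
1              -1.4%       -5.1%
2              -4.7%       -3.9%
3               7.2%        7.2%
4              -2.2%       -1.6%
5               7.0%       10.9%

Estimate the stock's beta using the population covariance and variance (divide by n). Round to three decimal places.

0.730

Mean R_i = (-1.4 − 4.7 + 7.2 − 2.2 + 7.0) / 5 = 1.1800%
Mean R_m = (-5.1 − 3.9 + 7.2 − 1.6 + 10.9) / 5 = 1.5000%
Σ(R_i − R̄_i)(R_m − R̄_m) = 148.2800  ⇒  Cov = 148.2800 / 5 = 29.6560
Σ(R_m − R̄_m)² = 203.1800  ⇒  Var(R_m) = 203.1800 / 5 = 40.6360
β = Cov / Var(R_m) = 29.6560 / 40.6360 = 0.7298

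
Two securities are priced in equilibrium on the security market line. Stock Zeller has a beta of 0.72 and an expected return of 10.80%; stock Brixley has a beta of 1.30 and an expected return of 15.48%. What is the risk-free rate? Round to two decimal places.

4.99%

Both satisfy E(R) = R_f + β·MRP, so the slope of the SML is
MRP = (15.48% − 10.80%) / (1.30 − 0.72) = 4.68% / 0.58 = 8.0690%
R_f = E(R_Zeller) − β_Zeller·MRP = 10.80% − 0.72 × 8.0690% = 4.9903%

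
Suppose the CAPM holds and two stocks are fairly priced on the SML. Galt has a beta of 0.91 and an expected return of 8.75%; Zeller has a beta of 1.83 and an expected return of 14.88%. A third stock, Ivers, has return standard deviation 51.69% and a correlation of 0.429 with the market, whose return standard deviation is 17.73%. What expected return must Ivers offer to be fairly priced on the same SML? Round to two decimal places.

11.02%

MRP = (14.88% − 8.75%) / (1.83 − 0.91) = 6.6630%
R_f = 8.75% − 0.91 × 6.6630% = 2.6867%
β_Ivers = ρ·σ_i/σ_m = 0.429 × 51.69 / 17.73 = 1.2507
E(R_Ivers) = R_f + β × MRP = 2.6867% + 1.2507 × 6.6630% = 11.02%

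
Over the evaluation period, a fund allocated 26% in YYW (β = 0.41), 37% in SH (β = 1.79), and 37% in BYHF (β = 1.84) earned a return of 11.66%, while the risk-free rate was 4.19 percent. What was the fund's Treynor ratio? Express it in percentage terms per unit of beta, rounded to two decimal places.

β_P = 0.26×0.41 + 0.37×1.79 + 0.37×1.84 = 1.4497
Treynor = (R_P − R_f) / β_P = (11.66% − 4.19%) / 1.4497 = 7.47% / 1.4497 = 5.15%

5.15%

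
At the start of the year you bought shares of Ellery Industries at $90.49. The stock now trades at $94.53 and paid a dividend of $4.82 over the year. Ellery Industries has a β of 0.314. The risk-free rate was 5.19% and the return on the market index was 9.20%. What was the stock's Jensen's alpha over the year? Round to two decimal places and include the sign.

Realised HPR = (P1 + D1 − P0) / P0 = (94.53 + 4.82 − 90.49) / 90.49 = 8.86 / 90.49 = 9.7911%
MRP = 9.20% − 5.19% = 4.01%
CAPM required = R_f + β·MRP = 5.19% + 0.314 × 4.01% = 6.44914%
α = realised − required = 9.7911% − 6.44914% = +3.34%

+3.34%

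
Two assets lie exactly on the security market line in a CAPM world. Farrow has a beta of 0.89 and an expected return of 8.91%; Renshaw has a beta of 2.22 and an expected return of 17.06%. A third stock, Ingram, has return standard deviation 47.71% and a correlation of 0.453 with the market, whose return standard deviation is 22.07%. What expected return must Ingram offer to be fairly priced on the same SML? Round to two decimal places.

MRP = (17.06% − 8.91%) / (2.22 − 0.89) = 6.1278%
R_f = 8.91% − 0.89 × 6.1278% = 3.4563%
β_Ingram = ρ·σ_i/σ_m = 0.453 × 47.71 / 22.07 = 0.9793
E(R_Ingram) = R_f + β × MRP = 3.4563% + 0.9793 × 6.1278% = 9.46%

9.46%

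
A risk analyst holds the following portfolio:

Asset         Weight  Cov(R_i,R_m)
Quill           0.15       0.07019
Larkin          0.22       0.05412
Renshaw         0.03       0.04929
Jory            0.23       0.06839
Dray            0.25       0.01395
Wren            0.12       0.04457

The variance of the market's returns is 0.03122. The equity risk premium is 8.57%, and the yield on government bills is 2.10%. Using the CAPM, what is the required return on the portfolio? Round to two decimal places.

15.41%

β_Quill = 0.07019 / 0.03122 = 2.2482
β_Larkin = 0.05412 / 0.03122 = 1.7335
β_Renshaw = 0.04929 / 0.03122 = 1.5788
β_Jory = 0.06839 / 0.03122 = 2.1906
β_Dray = 0.01395 / 0.03122 = 0.4468
β_Wren = 0.04457 / 0.03122 = 1.4276
β_P = Σ w_i β_i = 0.15×2.2482 + 0.22×1.7335 + 0.03×1.5788 + 0.23×2.1906 + 0.25×0.4468 + 0.12×1.4276 = 1.5528
E(R_P) = R_f + β_P × MRP = 2.10% + 1.5528 × 8.57% = 15.41%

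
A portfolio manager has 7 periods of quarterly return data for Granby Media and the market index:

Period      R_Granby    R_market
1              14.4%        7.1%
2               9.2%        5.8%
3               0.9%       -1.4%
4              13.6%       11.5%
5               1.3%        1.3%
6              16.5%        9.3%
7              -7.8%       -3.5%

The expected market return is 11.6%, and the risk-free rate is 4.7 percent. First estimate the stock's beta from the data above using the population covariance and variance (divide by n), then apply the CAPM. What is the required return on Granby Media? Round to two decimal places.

15.14%

Mean R_i = (14.4 + 9.2 + 0.9 + 13.6 + 1.3 + 16.5 − 7.8) / 7 = 6.8714%
Mean R_m = (7.1 + 5.8 − 1.4 + 11.5 + 1.3 + 9.3 − 3.5) / 7 = 4.3000%
Σ(R_i − R̄_i)(R_m − R̄_m) = 286.3500  ⇒  Cov = 286.3500 / 7 = 40.9071
Σ(R_m − R̄_m)² = 189.2600  ⇒  Var(R_m) = 189.2600 / 7 = 27.0371
β = Cov / Var(R_m) = 40.9071 / 27.0371 = 1.5130
MRP = 11.6% − 4.7% = 6.90%
E(R) = R_f + β × MRP = 4.7% + 1.5130 × 6.9% = 15.14%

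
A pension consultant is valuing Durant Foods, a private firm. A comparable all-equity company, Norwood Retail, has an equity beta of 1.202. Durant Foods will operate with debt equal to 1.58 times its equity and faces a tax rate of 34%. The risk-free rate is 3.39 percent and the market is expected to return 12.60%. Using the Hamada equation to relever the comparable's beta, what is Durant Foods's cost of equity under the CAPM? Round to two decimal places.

26.00%

β_L = β_U × [1 + (1 − t)(D/E)] = 1.202 × [1 + (1 − 0.34) × 1.58]
    = 1.202 × [1 + 0.66 × 1.58] = 1.202 × 2.0428 = 2.4554
MRP = 12.60% − 3.39% = 9.21%
E(R) = R_f + β_L × MRP = 3.39% + 2.4554 × 9.21% = 26.00%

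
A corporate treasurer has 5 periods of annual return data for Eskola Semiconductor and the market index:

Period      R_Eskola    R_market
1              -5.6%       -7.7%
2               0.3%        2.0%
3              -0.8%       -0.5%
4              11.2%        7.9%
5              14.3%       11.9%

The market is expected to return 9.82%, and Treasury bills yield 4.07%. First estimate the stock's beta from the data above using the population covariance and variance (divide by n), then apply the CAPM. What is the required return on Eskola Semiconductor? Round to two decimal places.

Mean R_i = (-5.6 + 0.3 − 0.8 + 11.2 + 14.3) / 5 = 3.8800%
Mean R_m = (-7.7 + 2.0 − 0.5 + 7.9 + 11.9) / 5 = 2.7200%
Σ(R_i − R̄_i)(R_m − R̄_m) = 250.0020  ⇒  Cov = 250.0020 / 5 = 50.0004
Σ(R_m − R̄_m)² = 230.5680  ⇒  Var(R_m) = 230.5680 / 5 = 46.1136
β = Cov / Var(R_m) = 50.0004 / 46.1136 = 1.0843
MRP = 9.82% − 4.07% = 5.75%
E(R) = R_f + β × MRP = 4.07% + 1.0843 × 5.75% = 10.30%

10.30%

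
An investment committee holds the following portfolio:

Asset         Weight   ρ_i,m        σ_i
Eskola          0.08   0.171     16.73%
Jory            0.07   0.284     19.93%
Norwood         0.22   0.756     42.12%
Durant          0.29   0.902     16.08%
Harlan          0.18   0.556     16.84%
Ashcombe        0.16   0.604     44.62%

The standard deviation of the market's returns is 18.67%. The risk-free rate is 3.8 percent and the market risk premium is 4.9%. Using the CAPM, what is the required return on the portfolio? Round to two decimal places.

β_Eskola = 0.171 × 16.73% / 18.67% = 0.1532
β_Jory = 0.284 × 19.93% / 18.67% = 0.3032
β_Norwood = 0.756 × 42.12% / 18.67% = 1.7056
β_Durant = 0.902 × 16.08% / 18.67% = 0.7769
β_Harlan = 0.556 × 16.84% / 18.67% = 0.5015
β_Ashcombe = 0.604 × 44.62% / 18.67% = 1.4435
β_P = Σ w_i β_i = 0.08×0.1532 + 0.07×0.3032 + 0.22×1.7056 + 0.29×0.7769 + 0.18×0.5015 + 0.16×1.4435 = 0.9552
E(R_P) = R_f + β_P × MRP = 3.8% + 0.9552 × 4.9% = 8.48%

8.48%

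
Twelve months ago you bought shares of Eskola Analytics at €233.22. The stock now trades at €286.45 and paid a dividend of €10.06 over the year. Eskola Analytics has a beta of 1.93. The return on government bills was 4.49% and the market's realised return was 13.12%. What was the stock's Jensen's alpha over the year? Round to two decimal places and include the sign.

+5.99%

Realised HPR = (P1 + D1 − P0) / P0 = (286.45 + 10.06 − 233.22) / 233.22 = 63.29 / 233.22 = 27.1375%
MRP = 13.12% − 4.49% = 8.63%
CAPM required = R_f + β·MRP = 4.49% + 1.93 × 8.63% = 21.1459%
α = realised − required = 27.1375% − 21.1459% = +5.99%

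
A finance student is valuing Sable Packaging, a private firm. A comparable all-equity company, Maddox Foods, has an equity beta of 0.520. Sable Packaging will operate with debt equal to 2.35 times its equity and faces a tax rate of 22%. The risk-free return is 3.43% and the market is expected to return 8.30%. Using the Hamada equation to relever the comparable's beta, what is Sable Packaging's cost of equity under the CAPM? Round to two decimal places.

10.60%

β_L = β_U × [1 + (1 − t)(D/E)] = 0.520 × [1 + (1 − 0.22) × 2.35]
    = 0.520 × [1 + 0.78 × 2.35] = 0.520 × 2.8330 = 1.4732
MRP = 8.30% − 3.43% = 4.87%
E(R) = R_f + β_L × MRP = 3.43% + 1.4732 × 4.87% = 10.60%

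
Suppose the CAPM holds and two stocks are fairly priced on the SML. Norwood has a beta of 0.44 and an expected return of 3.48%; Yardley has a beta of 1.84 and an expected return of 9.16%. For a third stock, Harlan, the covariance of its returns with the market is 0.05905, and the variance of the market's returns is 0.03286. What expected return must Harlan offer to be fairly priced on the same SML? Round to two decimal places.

8.99%

MRP = (9.16% − 3.48%) / (1.84 − 0.44) = 4.0571%
R_f = 3.48% − 0.44 × 4.0571% = 1.6949%
β_Harlan = Cov / Var(R_m) = 0.05905 / 0.03286 = 1.7970
E(R_Harlan) = R_f + β × MRP = 1.6949% + 1.7970 × 4.0571% = 8.99%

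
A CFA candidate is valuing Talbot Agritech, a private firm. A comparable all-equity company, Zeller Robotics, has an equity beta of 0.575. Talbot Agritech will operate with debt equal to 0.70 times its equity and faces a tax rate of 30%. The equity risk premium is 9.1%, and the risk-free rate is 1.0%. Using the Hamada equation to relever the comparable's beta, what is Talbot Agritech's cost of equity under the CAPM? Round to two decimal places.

8.80%

β_L = β_U × [1 + (1 − t)(D/E)] = 0.575 × [1 + (1 − 0.30) × 0.70]
    = 0.575 × [1 + 0.70 × 0.70] = 0.575 × 1.4900 = 0.8568
E(R) = R_f + β_L × MRP = 1.0% + 0.8568 × 9.1% = 8.80%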